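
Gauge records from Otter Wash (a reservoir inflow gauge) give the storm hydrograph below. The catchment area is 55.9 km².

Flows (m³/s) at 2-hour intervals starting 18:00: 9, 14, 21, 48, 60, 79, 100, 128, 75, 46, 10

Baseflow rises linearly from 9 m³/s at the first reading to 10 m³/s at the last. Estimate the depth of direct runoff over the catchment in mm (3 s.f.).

Direct runoff: 0.00, 4.90, 11.80, 38.70, 50.60, 69.50, 90.40, 118.30, 65.20, 36.10, 0.00 m³/s; ΣQ_DR = 485.5 m³/s.
V = ΣQ_DR · Δt = 485.5 × 7200 s = 3.496 × 10^6 m³.
Over A = 55.9 km², depth = V / A = 62.5 mm.

d ≈ 62.5 mm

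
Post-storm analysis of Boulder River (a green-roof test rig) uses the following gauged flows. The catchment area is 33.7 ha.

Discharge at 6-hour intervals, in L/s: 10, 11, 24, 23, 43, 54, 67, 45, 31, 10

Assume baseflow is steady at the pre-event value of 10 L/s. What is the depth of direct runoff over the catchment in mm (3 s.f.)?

Direct runoff: 0.0, 1.0, 14.0, 13.0, 33.0, 44.0, 57.0, 35.0, 21.0, 0.0 L/s; ΣQ_DR = 218.0 L/s.
V = ΣQ_DR · Δt = 218.0 × 21600 s = 4.709 × 10^6 L.
Over A = 33.7 ha, depth = V / A = 14.0 mm.

d ≈ 14.0 mm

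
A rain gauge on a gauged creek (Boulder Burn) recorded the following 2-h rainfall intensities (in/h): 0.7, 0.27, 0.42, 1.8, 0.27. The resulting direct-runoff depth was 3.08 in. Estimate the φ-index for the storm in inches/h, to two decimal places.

φ ≈ 0.48 in/h

Only the 2 blocks with intensity above φ contribute runoff: 0.7, 1.8 in/h.
Σ(I−φ)·Δt = d  ⇒  (0.7+1.8 − 2φ)·2 = 3.08
φ = (2.500 − 3.08/2) / 2 = 0.48 in/h.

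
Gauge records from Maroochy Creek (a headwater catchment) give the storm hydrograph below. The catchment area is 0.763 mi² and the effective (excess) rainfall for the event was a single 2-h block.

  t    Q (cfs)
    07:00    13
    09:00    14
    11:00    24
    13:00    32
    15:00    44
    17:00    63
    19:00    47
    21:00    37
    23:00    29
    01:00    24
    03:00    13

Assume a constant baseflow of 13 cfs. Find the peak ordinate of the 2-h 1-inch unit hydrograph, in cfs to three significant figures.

U_p ≈ 62.5 cfs

Direct runoff: 0.0, 1.0, 11.0, 19.0, 31.0, 50.0, 34.0, 24.0, 16.0, 11.0, 0.0 cfs; ΣQ_DR = 197.0 cfs, peak = 50.0 cfs.
Runoff depth d = ΣQ_DR·Δt / A = 197.0 × 7200 / (0.763 mi²) = 0.8002 in.
The 1-inch UH is the DRH scaled by (1 in)/d, so U_p = 50.0 × 1/0.8002 = 62.5 cfs.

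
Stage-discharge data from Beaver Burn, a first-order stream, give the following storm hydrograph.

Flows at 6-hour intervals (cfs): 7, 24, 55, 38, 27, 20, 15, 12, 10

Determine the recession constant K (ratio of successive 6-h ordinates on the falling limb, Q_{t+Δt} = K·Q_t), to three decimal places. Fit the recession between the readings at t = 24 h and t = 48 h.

K ≈ 0.780

Using the recession-limb readings at t = 24 h and t = 48 h: Q falls from 27 to 10 cfs over 4 intervals.
K = (Q₂/Q₁)^(1/4) = (10/27)^(1/4) = 0.780.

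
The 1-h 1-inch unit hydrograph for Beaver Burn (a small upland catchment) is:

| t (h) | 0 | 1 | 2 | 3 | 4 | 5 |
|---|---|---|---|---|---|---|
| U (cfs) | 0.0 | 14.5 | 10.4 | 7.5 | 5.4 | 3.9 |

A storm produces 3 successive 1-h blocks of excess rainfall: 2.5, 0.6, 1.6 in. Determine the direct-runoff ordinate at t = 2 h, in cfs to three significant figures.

Q ≈ 34.7 cfs

By discrete convolution, Q_j = Σ (P_i / 1 in) · U_{j−i}.
At t = 2 h (j=2): Q = (2.5/1)·10.4 + (0.6/1)·14.5 + (1.6/1)·0.0 = 34.7 cfs.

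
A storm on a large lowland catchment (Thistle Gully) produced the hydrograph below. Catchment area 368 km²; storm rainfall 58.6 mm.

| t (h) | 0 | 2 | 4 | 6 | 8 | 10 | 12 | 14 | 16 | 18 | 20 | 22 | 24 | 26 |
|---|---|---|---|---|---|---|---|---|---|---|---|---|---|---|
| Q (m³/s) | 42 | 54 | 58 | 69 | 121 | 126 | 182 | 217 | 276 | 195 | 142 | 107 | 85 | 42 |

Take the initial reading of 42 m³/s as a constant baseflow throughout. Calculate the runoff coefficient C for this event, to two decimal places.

C ≈ 0.38

ΣQ_DR = 1128 m³/s; V = ΣQ_DR·Δt = 8.122 × 10^6 m³.
Runoff depth d = V / A = 22.07 mm.
C = d / P = 22.07 / 58.6 = 0.38.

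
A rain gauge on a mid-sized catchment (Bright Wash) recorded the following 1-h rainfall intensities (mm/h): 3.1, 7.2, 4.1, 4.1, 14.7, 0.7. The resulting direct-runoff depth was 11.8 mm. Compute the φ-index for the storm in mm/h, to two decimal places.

Only the 2 blocks with intensity above φ contribute runoff: 7.2, 14.7 mm/h.
Σ(I−φ)·Δt = d  ⇒  (7.2+14.7 − 2φ)·1 = 11.8
φ = (21.90 − 11.8/1) / 2 = 5.05 mm/h.

φ ≈ 5.05 mm/h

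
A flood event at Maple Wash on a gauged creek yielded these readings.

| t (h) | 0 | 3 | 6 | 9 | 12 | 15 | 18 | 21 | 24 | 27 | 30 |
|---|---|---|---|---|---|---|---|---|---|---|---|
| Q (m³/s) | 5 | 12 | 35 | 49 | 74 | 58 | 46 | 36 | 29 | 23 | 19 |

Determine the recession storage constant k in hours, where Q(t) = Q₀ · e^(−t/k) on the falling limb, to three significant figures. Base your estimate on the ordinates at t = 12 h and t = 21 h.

k ≈ 12.5 h

On the falling limb, Q drops from 74 to 36 m³/s between t = 12 h and t = 21 h (Δt = 9 h).
k = −Δt / ln(Q₂/Q₁) = −9 / ln(36/74) = 12.5 h.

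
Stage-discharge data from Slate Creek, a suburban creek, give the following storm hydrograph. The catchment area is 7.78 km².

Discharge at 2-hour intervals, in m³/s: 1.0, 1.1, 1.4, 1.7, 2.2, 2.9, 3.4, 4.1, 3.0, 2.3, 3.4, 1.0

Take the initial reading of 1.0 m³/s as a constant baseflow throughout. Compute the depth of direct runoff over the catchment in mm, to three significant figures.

Direct runoff: 0.0, 0.1, 0.4, 0.7, 1.2, 1.9, 2.4, 3.1, 2.0, 1.3, 2.4, 0.0 m³/s; ΣQ_DR = 15.50 m³/s.
V = ΣQ_DR · Δt = 15.50 × 7200 s = 1.116 × 10^5 m³.
Over A = 7.78 km², depth = V / A = 14.3 mm.

d ≈ 14.3 mm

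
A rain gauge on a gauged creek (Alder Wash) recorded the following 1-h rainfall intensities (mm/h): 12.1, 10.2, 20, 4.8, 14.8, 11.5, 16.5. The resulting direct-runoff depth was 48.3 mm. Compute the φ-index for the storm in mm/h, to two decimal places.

Only the 6 blocks with intensity above φ contribute runoff: 12.1, 10.2, 20, 14.8, 11.5, 16.5 mm/h.
Σ(I−φ)·Δt = d  ⇒  (12.1+10.2+20+14.8+11.5+16.5 − 6φ)·1 = 48.3
φ = (85.10 − 48.3/1) / 6 = 6.13 mm/h.

φ ≈ 6.13 mm/h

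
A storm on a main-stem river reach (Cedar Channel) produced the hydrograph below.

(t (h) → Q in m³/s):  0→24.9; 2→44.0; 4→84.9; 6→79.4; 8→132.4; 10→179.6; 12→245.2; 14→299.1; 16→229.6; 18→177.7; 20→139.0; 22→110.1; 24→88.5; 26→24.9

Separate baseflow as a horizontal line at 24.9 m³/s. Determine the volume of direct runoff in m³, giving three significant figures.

Direct-runoff ordinates (Q − Q_b): 0.0, 19.1, 60.0, 54.5, 107.5, 154.7, 220.3, 274.2, 204.7, 152.8, 114.1, 85.2, 63.6, 0.0 m³/s.
ΣQ_DR = 1511 m³/s.
With Δt = 2 h = 7200 s, V = ΣQ_DR · Δt = 1511 × 7200 = 1.09 × 10^7 m³.

V ≈ 1.09 × 10^7 m³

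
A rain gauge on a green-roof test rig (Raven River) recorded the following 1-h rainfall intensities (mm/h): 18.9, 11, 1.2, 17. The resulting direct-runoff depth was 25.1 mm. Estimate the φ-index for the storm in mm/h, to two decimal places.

φ ≈ 7.27 mm/h

Only the 3 blocks with intensity above φ contribute runoff: 18.9, 11, 17 mm/h.
Σ(I−φ)·Δt = d  ⇒  (18.9+11+17 − 3φ)·1 = 25.1
φ = (46.90 − 25.1/1) / 3 = 7.27 mm/h.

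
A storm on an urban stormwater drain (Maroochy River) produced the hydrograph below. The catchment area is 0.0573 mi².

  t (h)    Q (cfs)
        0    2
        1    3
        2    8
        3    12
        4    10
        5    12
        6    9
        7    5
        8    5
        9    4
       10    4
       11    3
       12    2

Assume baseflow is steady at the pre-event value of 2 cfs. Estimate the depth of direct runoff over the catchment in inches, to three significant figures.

Direct runoff: 0.0, 1.0, 6.0, 10.0, 8.0, 10.0, 7.0, 3.0, 3.0, 2.0, 2.0, 1.0, 0.0 cfs; ΣQ_DR = 53.00 cfs.
V = ΣQ_DR · Δt = 53.00 × 3600 s = 1.908 × 10^5 ft³.
Over A = 0.0573 mi², depth = V / A = 1.43 in.

d ≈ 1.43 in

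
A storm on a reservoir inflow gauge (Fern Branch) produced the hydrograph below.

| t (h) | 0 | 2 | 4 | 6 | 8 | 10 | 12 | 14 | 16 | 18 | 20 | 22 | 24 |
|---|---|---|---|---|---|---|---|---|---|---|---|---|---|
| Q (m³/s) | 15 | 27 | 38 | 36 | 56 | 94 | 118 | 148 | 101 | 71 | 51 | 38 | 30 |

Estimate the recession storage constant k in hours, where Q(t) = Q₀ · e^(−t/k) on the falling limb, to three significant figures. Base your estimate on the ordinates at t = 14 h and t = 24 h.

On the falling limb, Q drops from 148 to 30 m³/s between t = 14 h and t = 24 h (Δt = 10 h).
k = −Δt / ln(Q₂/Q₁) = −10 / ln(30/148) = 6.27 h.

k ≈ 6.27 h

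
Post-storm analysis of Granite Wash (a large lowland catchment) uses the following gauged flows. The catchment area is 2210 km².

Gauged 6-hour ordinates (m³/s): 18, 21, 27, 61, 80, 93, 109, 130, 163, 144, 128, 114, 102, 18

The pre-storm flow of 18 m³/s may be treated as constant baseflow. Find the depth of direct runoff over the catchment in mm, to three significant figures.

Direct runoff: 0.0, 3.0, 9.0, 43.0, 62.0, 75.0, 91.0, 112.0, 145.0, 126.0, 110.0, 96.0, 84.0, 0.0 m³/s; ΣQ_DR = 956.0 m³/s.
V = ΣQ_DR · Δt = 956.0 × 21600 s = 2.065 × 10^7 m³.
Over A = 2210 km², depth = V / A = 9.34 mm.

d ≈ 9.34 mm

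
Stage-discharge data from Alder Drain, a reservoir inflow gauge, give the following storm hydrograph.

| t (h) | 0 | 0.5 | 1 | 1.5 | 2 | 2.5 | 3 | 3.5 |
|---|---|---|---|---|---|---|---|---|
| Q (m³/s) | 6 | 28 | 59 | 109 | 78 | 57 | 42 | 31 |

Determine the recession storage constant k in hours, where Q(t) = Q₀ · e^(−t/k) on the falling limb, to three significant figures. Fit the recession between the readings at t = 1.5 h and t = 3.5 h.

On the falling limb, Q drops from 109 to 31 m³/s between t = 1.5 h and t = 3.5 h (Δt = 2 h).
k = −Δt / ln(Q₂/Q₁) = −2 / ln(31/109) = 1.59 h.

k ≈ 1.59 h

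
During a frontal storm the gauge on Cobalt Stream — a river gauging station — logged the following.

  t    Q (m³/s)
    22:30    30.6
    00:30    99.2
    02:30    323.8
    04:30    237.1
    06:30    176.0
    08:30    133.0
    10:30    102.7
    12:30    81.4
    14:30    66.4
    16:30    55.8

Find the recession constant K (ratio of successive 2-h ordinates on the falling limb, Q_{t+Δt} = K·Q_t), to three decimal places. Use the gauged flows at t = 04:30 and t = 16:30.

Using the recession-limb readings at t = 04:30 and t = 16:30: Q falls from 237.1 to 55.8 m³/s over 6 intervals.
K = (Q₂/Q₁)^(1/6) = (55.8/237.1)^(1/6) = 0.786.

K ≈ 0.786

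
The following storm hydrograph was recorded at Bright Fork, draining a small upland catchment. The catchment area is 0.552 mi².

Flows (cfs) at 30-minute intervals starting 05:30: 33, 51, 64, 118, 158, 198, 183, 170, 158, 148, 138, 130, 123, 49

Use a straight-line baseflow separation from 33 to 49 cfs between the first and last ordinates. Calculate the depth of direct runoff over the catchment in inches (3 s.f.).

Direct runoff: 0.00, 16.77, 28.54, 81.31, 120.08, 158.85, 142.62, 128.38, 115.15, 103.92, 92.69, 83.46, 75.23, 0.00 cfs; ΣQ_DR = 1147 cfs.
V = ΣQ_DR · Δt = 1147 × 1800 s = 2.065 × 10^6 ft³.
Over A = 0.552 mi², depth = V / A = 1.61 in.

d ≈ 1.61 in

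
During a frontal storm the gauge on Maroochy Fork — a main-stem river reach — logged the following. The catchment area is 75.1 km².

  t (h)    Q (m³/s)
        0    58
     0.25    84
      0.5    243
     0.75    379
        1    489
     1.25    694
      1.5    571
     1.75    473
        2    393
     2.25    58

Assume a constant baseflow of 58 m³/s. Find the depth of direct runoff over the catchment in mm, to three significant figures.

d ≈ 34.3 mm

Direct runoff: 0.0, 26.0, 185.0, 321.0, 431.0, 636.0, 513.0, 415.0, 335.0, 0.0 m³/s; ΣQ_DR = 2862 m³/s.
V = ΣQ_DR · Δt = 2862 × 900 s = 2.576 × 10^6 m³.
Over A = 75.1 km², depth = V / A = 34.3 mm.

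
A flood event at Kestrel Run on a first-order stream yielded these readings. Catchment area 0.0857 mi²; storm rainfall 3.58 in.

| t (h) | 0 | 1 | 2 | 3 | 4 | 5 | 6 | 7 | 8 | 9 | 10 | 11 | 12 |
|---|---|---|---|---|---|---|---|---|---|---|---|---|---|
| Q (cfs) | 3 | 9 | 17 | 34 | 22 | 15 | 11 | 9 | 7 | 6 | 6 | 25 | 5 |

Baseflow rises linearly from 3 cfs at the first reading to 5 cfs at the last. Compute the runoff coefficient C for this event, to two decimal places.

C ≈ 0.59

ΣQ_DR = 117.0 cfs; V = ΣQ_DR·Δt = 4.212 × 10^5 ft³.
Runoff depth d = V / A = 2.116 in.
C = d / P = 2.116 / 3.58 = 0.59.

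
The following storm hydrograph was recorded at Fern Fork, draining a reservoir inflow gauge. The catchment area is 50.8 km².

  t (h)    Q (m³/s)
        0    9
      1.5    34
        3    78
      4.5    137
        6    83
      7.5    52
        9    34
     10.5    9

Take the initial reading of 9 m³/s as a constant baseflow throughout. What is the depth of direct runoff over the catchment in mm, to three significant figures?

Direct runoff: 0.0, 25.0, 69.0, 128.0, 74.0, 43.0, 25.0, 0.0 m³/s; ΣQ_DR = 364.0 m³/s.
V = ΣQ_DR · Δt = 364.0 × 5400 s = 1.966 × 10^6 m³.
Over A = 50.8 km², depth = V / A = 38.7 mm.

d ≈ 38.7 mm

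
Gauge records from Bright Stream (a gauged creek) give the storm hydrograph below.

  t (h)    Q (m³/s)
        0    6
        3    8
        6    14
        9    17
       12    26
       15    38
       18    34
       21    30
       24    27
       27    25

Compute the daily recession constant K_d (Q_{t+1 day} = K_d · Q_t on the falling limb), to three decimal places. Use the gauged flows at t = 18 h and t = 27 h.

K_d ≈ 0.440

Between t = 18 h and t = 27 h the flow falls from 34 to 25 m³/s over 3×3 h = 9 h.
Per-interval ratio K = (25/34)^(1/3) = 0.9026; K_d = K^(24/3) = 0.440.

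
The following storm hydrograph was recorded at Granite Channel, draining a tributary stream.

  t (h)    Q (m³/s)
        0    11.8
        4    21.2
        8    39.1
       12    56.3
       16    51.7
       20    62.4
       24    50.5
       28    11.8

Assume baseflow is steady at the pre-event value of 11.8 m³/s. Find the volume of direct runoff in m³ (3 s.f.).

V ≈ 3.03 × 10^6 m³

Direct-runoff ordinates (Q − Q_b): 0.0, 9.4, 27.3, 44.5, 39.9, 50.6, 38.7, 0.0 m³/s.
ΣQ_DR = 210.4 m³/s.
With Δt = 4 h = 14400 s, V = ΣQ_DR · Δt = 210.4 × 14400 = 3.03 × 10^6 m³.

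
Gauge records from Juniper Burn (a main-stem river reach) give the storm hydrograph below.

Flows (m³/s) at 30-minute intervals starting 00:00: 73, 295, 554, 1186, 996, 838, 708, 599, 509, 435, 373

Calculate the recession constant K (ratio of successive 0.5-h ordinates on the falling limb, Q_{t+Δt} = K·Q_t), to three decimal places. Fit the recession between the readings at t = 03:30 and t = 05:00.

Using the recession-limb readings at t = 03:30 and t = 05:00: Q falls from 599 to 373 m³/s over 3 intervals.
K = (Q₂/Q₁)^(1/3) = (373/599)^(1/3) = 0.854.

K ≈ 0.854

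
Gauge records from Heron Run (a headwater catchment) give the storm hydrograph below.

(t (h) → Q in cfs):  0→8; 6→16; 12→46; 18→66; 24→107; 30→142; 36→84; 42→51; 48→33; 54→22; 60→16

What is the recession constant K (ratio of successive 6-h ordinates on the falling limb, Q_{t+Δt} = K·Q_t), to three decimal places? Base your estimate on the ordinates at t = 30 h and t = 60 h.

Using the recession-limb readings at t = 30 h and t = 60 h: Q falls from 142 to 16 cfs over 5 intervals.
K = (Q₂/Q₁)^(1/5) = (16/142)^(1/5) = 0.646.

K ≈ 0.646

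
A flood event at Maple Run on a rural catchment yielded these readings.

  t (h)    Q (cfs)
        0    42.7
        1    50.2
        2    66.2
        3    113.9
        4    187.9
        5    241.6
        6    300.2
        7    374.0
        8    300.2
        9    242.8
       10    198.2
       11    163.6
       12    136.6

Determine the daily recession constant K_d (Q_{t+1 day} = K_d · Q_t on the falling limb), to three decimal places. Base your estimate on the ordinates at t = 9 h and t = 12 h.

Between t = 9 h and t = 12 h the flow falls from 242.8 to 136.6 cfs over 3×1 h = 3 h.
Per-interval ratio K = (136.6/242.8)^(1/3) = 0.8255; K_d = K^(24/1) = 0.010.

K_d ≈ 0.010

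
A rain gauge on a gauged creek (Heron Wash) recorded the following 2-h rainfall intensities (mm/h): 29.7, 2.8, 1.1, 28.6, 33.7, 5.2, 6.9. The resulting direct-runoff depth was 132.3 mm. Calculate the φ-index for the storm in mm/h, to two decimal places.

Only the 3 blocks with intensity above φ contribute runoff: 29.7, 28.6, 33.7 mm/h.
Σ(I−φ)·Δt = d  ⇒  (29.7+28.6+33.7 − 3φ)·2 = 132.3
φ = (92.00 − 132.3/2) / 3 = 8.62 mm/h.

φ ≈ 8.62 mm/h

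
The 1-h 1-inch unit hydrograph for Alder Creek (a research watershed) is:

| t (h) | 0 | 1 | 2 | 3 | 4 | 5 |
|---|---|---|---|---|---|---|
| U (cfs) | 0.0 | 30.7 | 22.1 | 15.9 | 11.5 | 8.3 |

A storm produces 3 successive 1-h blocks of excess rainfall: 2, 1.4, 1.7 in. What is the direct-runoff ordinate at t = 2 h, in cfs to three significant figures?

Q ≈ 87.2 cfs

By discrete convolution, Q_j = Σ (P_i / 1 in) · U_{j−i}.
At t = 2 h (j=2): Q = (2/1)·22.1 + (1.4/1)·30.7 + (1.7/1)·0.0 = 87.2 cfs.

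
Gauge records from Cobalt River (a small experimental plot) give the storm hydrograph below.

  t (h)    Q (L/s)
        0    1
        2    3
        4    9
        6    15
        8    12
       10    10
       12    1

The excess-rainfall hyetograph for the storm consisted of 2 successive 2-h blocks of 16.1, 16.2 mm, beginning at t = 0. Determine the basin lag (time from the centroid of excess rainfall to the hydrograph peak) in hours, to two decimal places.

t_L ≈ 4.00 h

Centroid of excess rainfall: t_c = Σ P_i·t̄_i / ΣP_i = 2.0031 h (block centres at 1, 3 h).
Hydrograph peak occurs at t = 6 h, so basin lag t_L = 6 − 2.0031 = 4.00 h.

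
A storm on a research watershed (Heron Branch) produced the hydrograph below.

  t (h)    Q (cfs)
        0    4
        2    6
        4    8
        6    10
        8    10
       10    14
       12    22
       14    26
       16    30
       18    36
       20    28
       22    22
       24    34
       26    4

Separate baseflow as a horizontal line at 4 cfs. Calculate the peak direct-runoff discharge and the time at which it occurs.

Q_p = 32.0 cfs at t = 18 h

Subtracting baseflow gives direct-runoff ordinates: 0.0, 2.0, 4.0, 6.0, 6.0, 10.0, 18.0, 22.0, 26.0, 32.0, 24.0, 18.0, 30.0, 0.0 cfs.
The maximum is 32.0 cfs, occurring at the reading for t = 18 h.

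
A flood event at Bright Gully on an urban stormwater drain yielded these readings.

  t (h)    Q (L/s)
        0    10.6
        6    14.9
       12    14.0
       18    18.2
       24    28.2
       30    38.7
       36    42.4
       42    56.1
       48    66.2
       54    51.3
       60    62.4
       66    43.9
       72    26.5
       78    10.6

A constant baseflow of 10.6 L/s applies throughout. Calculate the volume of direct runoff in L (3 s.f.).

Direct-runoff ordinates (Q − Q_b): 0.0, 4.3, 3.4, 7.6, 17.6, 28.1, 31.8, 45.5, 55.6, 40.7, 51.8, 33.3, 15.9, 0.0 L/s.
ΣQ_DR = 335.6 L/s.
With Δt = 6 h = 21600 s, V = ΣQ_DR · Δt = 335.6 × 21600 = 7.25 × 10^6 L.

V ≈ 7.25 × 10^6 L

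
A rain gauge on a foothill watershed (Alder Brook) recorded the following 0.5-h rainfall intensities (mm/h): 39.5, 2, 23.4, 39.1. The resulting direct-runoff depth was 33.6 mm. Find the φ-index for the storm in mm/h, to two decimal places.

φ ≈ 11.60 mm/h

Only the 3 blocks with intensity above φ contribute runoff: 39.5, 23.4, 39.1 mm/h.
Σ(I−φ)·Δt = d  ⇒  (39.5+23.4+39.1 − 3φ)·0.5 = 33.6
φ = (102.0 − 33.6/0.5) / 3 = 11.60 mm/h.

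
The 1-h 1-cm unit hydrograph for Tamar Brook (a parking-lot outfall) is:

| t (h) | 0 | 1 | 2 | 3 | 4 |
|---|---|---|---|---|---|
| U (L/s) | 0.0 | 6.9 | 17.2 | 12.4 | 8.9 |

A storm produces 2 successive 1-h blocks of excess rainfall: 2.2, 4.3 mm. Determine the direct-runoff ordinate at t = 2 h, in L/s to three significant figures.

By discrete convolution, Q_j = Σ (P_i / 10 mm) · U_{j−i}.
At t = 2 h (j=2): Q = (2.2/10)·17.2 + (4.3/10)·6.9 = 6.75 L/s.

Q ≈ 6.75 L/s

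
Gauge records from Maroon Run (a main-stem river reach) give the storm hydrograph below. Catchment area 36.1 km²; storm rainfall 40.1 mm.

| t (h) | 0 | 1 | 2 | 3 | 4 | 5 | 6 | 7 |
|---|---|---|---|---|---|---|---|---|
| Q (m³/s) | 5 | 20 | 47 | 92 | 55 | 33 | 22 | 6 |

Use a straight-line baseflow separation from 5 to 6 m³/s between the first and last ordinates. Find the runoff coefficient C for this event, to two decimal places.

ΣQ_DR = 236.0 m³/s; V = ΣQ_DR·Δt = 8.496 × 10^5 m³.
Runoff depth d = V / A = 23.53 mm.
C = d / P = 23.53 / 40.1 = 0.59.

C ≈ 0.59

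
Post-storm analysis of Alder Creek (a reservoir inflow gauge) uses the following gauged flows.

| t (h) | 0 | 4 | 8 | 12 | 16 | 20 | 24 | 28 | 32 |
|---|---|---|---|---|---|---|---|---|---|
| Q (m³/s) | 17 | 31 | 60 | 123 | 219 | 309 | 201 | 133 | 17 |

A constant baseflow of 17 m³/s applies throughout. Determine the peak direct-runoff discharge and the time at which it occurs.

Subtracting baseflow gives direct-runoff ordinates: 0.0, 14.0, 43.0, 106.0, 202.0, 292.0, 184.0, 116.0, 0.0 m³/s.
The maximum is 292.0 m³/s, occurring at the reading for t = 20 h.

Q_p = 292.0 m³/s at t = 20 h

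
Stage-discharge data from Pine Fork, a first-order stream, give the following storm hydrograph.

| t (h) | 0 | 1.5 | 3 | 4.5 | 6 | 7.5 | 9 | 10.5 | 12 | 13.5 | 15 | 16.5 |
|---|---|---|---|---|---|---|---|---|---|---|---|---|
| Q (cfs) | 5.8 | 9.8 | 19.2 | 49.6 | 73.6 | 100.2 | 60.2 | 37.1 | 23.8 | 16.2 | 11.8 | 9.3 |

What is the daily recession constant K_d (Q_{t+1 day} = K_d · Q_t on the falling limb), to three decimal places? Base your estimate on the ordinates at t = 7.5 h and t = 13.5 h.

K_d ≈ 0.001

Between t = 7.5 h and t = 13.5 h the flow falls from 100.2 to 16.2 cfs over 4×1.5 h = 6 h.
Per-interval ratio K = (16.2/100.2)^(1/4) = 0.6341; K_d = K^(24/1.5) = 0.001.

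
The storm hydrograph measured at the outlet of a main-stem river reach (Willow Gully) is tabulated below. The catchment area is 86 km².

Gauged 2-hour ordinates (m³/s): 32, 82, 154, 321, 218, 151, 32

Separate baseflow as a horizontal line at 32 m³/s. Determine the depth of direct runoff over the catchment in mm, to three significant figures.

d ≈ 64.1 mm

Direct runoff: 0.0, 50.0, 122.0, 289.0, 186.0, 119.0, 0.0 m³/s; ΣQ_DR = 766.0 m³/s.
V = ΣQ_DR · Δt = 766.0 × 7200 s = 5.515 × 10^6 m³.
Over A = 86 km², depth = V / A = 64.1 mm.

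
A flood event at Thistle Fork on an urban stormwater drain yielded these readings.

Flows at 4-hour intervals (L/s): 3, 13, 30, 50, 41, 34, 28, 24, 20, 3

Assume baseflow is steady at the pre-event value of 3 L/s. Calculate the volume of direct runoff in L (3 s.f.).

Direct-runoff ordinates (Q − Q_b): 0.0, 10.0, 27.0, 47.0, 38.0, 31.0, 25.0, 21.0, 17.0, 0.0 L/s.
ΣQ_DR = 216.0 L/s.
With Δt = 4 h = 14400 s, V = ΣQ_DR · Δt = 216.0 × 14400 = 3.11 × 10^6 L.

V ≈ 3.11 × 10^6 L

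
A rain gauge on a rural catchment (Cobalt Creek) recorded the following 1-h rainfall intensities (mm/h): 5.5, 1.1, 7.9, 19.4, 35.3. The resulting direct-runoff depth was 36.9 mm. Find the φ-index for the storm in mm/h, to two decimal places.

Only the 2 blocks with intensity above φ contribute runoff: 19.4, 35.3 mm/h.
Σ(I−φ)·Δt = d  ⇒  (19.4+35.3 − 2φ)·1 = 36.9
φ = (54.70 − 36.9/1) / 2 = 8.90 mm/h.

φ ≈ 8.90 mm/h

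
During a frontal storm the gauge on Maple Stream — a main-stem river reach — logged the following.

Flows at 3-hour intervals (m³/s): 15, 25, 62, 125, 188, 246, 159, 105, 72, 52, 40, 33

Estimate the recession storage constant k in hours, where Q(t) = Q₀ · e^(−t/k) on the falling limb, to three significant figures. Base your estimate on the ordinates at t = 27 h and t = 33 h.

k ≈ 13.2 h

On the falling limb, Q drops from 52 to 33 m³/s between t = 27 h and t = 33 h (Δt = 6 h).
k = −Δt / ln(Q₂/Q₁) = −6 / ln(33/52) = 13.2 h.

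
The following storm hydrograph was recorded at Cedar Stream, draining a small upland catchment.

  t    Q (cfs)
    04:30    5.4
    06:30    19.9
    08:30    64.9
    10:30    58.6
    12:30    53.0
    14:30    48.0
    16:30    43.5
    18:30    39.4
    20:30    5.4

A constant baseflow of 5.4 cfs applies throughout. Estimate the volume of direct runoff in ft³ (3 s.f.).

Direct-runoff ordinates (Q − Q_b): 0.0, 14.5, 59.5, 53.2, 47.6, 42.6, 38.1, 34.0, 0.0 cfs.
ΣQ_DR = 289.5 cfs.
With Δt = 2 h = 7200 s, V = ΣQ_DR · Δt = 289.5 × 7200 = 2.08 × 10^6 ft³.

V ≈ 2.08 × 10^6 ft³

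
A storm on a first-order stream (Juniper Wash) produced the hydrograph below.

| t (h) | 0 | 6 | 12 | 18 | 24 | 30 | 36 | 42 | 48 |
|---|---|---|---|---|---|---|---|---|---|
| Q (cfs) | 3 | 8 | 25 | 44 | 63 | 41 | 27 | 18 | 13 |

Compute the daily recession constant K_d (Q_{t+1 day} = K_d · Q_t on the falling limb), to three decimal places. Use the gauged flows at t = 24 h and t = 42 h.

Between t = 24 h and t = 42 h the flow falls from 63 to 18 cfs over 3×6 h = 18 h.
Per-interval ratio K = (18/63)^(1/3) = 0.6586; K_d = K^(24/6) = 0.188.

K_d ≈ 0.188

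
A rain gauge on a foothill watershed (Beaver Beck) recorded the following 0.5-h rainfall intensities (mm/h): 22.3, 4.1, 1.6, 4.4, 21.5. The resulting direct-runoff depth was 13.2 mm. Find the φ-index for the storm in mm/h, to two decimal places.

φ ≈ 8.70 mm/h

Only the 2 blocks with intensity above φ contribute runoff: 22.3, 21.5 mm/h.
Σ(I−φ)·Δt = d  ⇒  (22.3+21.5 − 2φ)·0.5 = 13.2
φ = (43.80 − 13.2/0.5) / 2 = 8.70 mm/h.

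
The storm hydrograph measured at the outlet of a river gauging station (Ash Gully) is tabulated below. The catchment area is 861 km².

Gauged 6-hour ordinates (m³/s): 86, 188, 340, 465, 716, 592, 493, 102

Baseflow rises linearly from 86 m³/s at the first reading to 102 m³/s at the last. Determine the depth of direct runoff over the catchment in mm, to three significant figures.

d ≈ 55.9 mm

Direct runoff: 0.00, 99.71, 249.43, 372.14, 620.86, 494.57, 393.29, 0.00 m³/s; ΣQ_DR = 2230 m³/s.
V = ΣQ_DR · Δt = 2230 × 21600 s = 4.817 × 10^7 m³.
Over A = 861 km², depth = V / A = 55.9 mm.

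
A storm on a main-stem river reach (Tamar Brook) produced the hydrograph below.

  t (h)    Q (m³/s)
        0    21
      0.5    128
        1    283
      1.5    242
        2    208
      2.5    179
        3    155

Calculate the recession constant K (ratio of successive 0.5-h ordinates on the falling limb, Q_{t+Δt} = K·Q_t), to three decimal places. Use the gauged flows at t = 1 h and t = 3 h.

K ≈ 0.860

Using the recession-limb readings at t = 1 h and t = 3 h: Q falls from 283 to 155 m³/s over 4 intervals.
K = (Q₂/Q₁)^(1/4) = (155/283)^(1/4) = 0.860.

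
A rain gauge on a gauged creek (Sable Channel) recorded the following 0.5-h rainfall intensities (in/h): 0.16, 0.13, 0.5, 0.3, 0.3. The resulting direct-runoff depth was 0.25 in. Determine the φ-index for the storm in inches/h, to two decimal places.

φ ≈ 0.20 in/h

Only the 3 blocks with intensity above φ contribute runoff: 0.5, 0.3, 0.3 in/h.
Σ(I−φ)·Δt = d  ⇒  (0.5+0.3+0.3 − 3φ)·0.5 = 0.25
φ = (1.100 − 0.25/0.5) / 3 = 0.20 in/h.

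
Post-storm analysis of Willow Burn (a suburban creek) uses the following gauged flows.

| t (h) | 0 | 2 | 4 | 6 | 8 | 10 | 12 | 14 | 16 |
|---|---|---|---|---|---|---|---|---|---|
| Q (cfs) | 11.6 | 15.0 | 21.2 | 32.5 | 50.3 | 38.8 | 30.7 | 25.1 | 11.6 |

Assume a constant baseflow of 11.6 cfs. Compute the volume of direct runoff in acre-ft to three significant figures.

Direct-runoff ordinates (Q − Q_b): 0.0, 3.4, 9.6, 20.9, 38.7, 27.2, 19.1, 13.5, 0.0 cfs.
ΣQ_DR = 132.4 cfs.
With Δt = 2 h = 7200 s, V = ΣQ_DR · Δt = 132.4 × 7200 = 9.53 × 10^5 ft³ = 21.9 acre-ft.

V ≈ 21.9 acre-ft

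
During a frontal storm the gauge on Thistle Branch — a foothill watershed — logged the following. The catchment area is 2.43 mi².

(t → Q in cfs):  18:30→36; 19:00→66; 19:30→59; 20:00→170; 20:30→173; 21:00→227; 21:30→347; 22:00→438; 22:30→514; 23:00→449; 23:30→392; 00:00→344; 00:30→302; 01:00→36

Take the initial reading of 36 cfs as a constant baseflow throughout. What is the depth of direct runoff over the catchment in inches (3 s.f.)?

Direct runoff: 0.0, 30.0, 23.0, 134.0, 137.0, 191.0, 311.0, 402.0, 478.0, 413.0, 356.0, 308.0, 266.0, 0.0 cfs; ΣQ_DR = 3049 cfs.
V = ΣQ_DR · Δt = 3049 × 1800 s = 5.488 × 10^6 ft³.
Over A = 2.43 mi², depth = V / A = 0.972 in.

d ≈ 0.972 in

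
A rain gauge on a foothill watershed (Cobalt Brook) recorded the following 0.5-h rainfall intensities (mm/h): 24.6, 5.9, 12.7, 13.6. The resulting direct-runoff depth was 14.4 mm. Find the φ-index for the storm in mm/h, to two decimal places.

Only the 3 blocks with intensity above φ contribute runoff: 24.6, 12.7, 13.6 mm/h.
Σ(I−φ)·Δt = d  ⇒  (24.6+12.7+13.6 − 3φ)·0.5 = 14.4
φ = (50.90 − 14.4/0.5) / 3 = 7.37 mm/h.

φ ≈ 7.37 mm/h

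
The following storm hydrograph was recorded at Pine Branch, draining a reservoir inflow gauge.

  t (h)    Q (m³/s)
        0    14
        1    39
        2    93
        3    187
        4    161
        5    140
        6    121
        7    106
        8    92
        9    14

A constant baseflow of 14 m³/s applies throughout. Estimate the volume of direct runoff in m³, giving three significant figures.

V ≈ 2.98 × 10^6 m³

Direct-runoff ordinates (Q − Q_b): 0.0, 25.0, 79.0, 173.0, 147.0, 126.0, 107.0, 92.0, 78.0, 0.0 m³/s.
ΣQ_DR = 827.0 m³/s.
With Δt = 1 h = 3600 s, V = ΣQ_DR · Δt = 827.0 × 3600 = 2.98 × 10^6 m³.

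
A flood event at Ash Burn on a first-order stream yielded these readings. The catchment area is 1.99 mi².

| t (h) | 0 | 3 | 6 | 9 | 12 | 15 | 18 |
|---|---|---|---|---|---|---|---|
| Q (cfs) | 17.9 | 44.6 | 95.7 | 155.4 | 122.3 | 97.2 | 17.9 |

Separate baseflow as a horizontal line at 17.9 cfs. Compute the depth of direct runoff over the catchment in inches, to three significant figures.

Direct runoff: 0.0, 26.7, 77.8, 137.5, 104.4, 79.3, 0.0 cfs; ΣQ_DR = 425.7 cfs.
V = ΣQ_DR · Δt = 425.7 × 10800 s = 4.598 × 10^6 ft³.
Over A = 1.99 mi², depth = V / A = 0.994 in.

d ≈ 0.994 in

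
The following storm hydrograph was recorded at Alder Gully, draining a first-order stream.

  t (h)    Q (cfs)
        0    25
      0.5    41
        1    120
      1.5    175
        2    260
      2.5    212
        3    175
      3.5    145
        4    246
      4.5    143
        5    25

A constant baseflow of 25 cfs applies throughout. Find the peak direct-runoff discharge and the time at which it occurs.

Subtracting baseflow gives direct-runoff ordinates: 0.0, 16.0, 95.0, 150.0, 235.0, 187.0, 150.0, 120.0, 221.0, 118.0, 0.0 cfs.
The maximum is 235.0 cfs, occurring at the reading for t = 2 h.

Q_p = 235.0 cfs at t = 2 h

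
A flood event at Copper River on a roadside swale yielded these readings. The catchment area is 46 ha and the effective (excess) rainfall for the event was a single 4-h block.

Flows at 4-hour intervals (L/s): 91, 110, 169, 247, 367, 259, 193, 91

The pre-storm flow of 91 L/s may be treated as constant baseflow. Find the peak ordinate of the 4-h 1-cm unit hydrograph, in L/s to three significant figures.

Direct runoff: 0.0, 19.0, 78.0, 156.0, 276.0, 168.0, 102.0, 0.0 L/s; ΣQ_DR = 799.0 L/s, peak = 276.0 L/s.
Runoff depth d = ΣQ_DR·Δt / A = 799.0 × 14400 / (46 ha) = 25.01 mm.
The 1-cm UH is the DRH scaled by (10 mm)/d, so U_p = 276.0 × 10/25.01 = 110 L/s.

U_p ≈ 110 L/s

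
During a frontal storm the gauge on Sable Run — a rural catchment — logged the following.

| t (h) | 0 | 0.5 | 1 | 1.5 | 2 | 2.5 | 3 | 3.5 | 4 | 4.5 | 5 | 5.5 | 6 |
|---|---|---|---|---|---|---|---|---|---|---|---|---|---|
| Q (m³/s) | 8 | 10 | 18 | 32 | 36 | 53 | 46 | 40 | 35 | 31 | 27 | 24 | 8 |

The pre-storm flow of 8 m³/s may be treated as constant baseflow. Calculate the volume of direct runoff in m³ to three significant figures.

Direct-runoff ordinates (Q − Q_b): 0.0, 2.0, 10.0, 24.0, 28.0, 45.0, 38.0, 32.0, 27.0, 23.0, 19.0, 16.0, 0.0 m³/s.
ΣQ_DR = 264.0 m³/s.
With Δt = 0.5 h = 1800 s, V = ΣQ_DR · Δt = 264.0 × 1800 = 4.75 × 10^5 m³.

V ≈ 4.75 × 10^5 m³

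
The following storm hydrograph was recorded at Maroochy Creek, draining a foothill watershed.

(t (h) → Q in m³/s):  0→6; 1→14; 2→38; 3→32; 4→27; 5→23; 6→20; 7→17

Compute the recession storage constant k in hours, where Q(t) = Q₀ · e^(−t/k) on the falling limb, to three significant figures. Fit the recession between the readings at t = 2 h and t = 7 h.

On the falling limb, Q drops from 38 to 17 m³/s between t = 2 h and t = 7 h (Δt = 5 h).
k = −Δt / ln(Q₂/Q₁) = −5 / ln(17/38) = 6.22 h.

k ≈ 6.22 h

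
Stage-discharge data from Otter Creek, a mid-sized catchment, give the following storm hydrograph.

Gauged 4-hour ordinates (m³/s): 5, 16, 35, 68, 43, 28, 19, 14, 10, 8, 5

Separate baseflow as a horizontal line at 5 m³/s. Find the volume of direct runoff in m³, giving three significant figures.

V ≈ 2.82 × 10^6 m³

Direct-runoff ordinates (Q − Q_b): 0.0, 11.0, 30.0, 63.0, 38.0, 23.0, 14.0, 9.0, 5.0, 3.0, 0.0 m³/s.
ΣQ_DR = 196.0 m³/s.
With Δt = 4 h = 14400 s, V = ΣQ_DR · Δt = 196.0 × 14400 = 2.82 × 10^6 m³.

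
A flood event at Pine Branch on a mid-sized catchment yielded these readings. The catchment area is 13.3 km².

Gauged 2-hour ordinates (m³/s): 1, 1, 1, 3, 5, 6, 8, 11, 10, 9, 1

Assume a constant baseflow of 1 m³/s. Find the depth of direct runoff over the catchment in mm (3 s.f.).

Direct runoff: 0.0, 0.0, 0.0, 2.0, 4.0, 5.0, 7.0, 10.0, 9.0, 8.0, 0.0 m³/s; ΣQ_DR = 45.00 m³/s.
V = ΣQ_DR · Δt = 45.00 × 7200 s = 3.240 × 10^5 m³.
Over A = 13.3 km², depth = V / A = 24.4 mm.

d ≈ 24.4 mm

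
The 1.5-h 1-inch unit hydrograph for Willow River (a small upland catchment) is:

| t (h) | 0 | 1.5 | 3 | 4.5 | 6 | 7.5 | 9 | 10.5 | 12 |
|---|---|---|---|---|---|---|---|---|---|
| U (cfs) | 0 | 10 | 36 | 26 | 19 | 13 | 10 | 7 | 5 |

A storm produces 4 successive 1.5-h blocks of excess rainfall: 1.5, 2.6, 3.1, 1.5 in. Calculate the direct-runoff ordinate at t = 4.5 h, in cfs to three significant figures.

Q ≈ 164 cfs

By discrete convolution, Q_j = Σ (P_i / 1 in) · U_{j−i}.
At t = 4.5 h (j=3): Q = (1.5/1)·26 + (2.6/1)·36 + (3.1/1)·10 + (1.5/1)·0 = 164 cfs.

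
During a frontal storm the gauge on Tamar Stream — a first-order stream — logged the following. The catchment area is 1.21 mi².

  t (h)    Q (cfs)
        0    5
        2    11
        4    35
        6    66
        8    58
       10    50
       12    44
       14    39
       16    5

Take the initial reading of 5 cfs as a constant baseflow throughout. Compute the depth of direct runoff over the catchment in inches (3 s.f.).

d ≈ 0.686 in

Direct runoff: 0.0, 6.0, 30.0, 61.0, 53.0, 45.0, 39.0, 34.0, 0.0 cfs; ΣQ_DR = 268.0 cfs.
V = ΣQ_DR · Δt = 268.0 × 7200 s = 1.930 × 10^6 ft³.
Over A = 1.21 mi², depth = V / A = 0.686 in.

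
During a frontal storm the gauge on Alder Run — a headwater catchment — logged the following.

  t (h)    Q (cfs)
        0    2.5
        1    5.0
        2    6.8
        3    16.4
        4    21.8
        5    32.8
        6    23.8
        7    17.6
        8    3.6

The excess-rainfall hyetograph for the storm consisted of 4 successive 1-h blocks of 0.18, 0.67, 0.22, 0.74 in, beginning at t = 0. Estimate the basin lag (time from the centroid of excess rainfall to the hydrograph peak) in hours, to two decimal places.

Centroid of excess rainfall: t_c = Σ P_i·t̄_i / ΣP_i = 2.3398 h (block centres at 0.5, 1.5, 2.5, 3.5 h).
Hydrograph peak occurs at t = 5 h, so basin lag t_L = 5 − 2.3398 = 2.66 h.

t_L ≈ 2.66 h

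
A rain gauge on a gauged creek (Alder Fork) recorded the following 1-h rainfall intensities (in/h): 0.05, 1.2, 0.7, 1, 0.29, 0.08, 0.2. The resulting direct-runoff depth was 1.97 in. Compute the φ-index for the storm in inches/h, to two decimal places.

Only the 3 blocks with intensity above φ contribute runoff: 1.2, 0.7, 1 in/h.
Σ(I−φ)·Δt = d  ⇒  (1.2+0.7+1 − 3φ)·1 = 1.97
φ = (2.900 − 1.97/1) / 3 = 0.31 in/h.

φ ≈ 0.31 in/h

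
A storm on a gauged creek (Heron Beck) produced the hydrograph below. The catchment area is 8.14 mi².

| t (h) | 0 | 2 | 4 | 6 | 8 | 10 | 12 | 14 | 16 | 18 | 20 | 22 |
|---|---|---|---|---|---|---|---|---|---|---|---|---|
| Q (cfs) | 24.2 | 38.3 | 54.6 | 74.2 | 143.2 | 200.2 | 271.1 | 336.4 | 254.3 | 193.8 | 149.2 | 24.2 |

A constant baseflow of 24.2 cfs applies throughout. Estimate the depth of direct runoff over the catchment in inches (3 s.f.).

d ≈ 0.561 in

Direct runoff: 0.0, 14.1, 30.4, 50.0, 119.0, 176.0, 246.9, 312.2, 230.1, 169.6, 125.0, 0.0 cfs; ΣQ_DR = 1473 cfs.
V = ΣQ_DR · Δt = 1473 × 7200 s = 1.061 × 10^7 ft³.
Over A = 8.14 mi², depth = V / A = 0.561 in.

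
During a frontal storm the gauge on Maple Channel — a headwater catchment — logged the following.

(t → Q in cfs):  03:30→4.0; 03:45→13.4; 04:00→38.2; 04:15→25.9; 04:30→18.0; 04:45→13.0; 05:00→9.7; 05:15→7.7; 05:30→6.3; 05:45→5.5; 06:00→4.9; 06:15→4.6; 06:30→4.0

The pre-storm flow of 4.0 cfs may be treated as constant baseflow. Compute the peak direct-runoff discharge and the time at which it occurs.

Subtracting baseflow gives direct-runoff ordinates: 0.0, 9.4, 34.2, 21.9, 14.0, 9.0, 5.7, 3.7, 2.3, 1.5, 0.9, 0.6, 0.0 cfs.
The maximum is 34.2 cfs, occurring at the reading for t = 04:00.

Q_p = 34.2 cfs at t = 04:00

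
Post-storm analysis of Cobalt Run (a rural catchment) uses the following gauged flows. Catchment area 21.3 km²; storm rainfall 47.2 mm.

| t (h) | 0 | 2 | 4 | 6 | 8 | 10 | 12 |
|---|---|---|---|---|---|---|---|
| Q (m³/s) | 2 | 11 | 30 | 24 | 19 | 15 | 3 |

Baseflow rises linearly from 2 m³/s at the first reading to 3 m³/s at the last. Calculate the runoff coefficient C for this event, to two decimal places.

ΣQ_DR = 86.50 m³/s; V = ΣQ_DR·Δt = 6.228 × 10^5 m³.
Runoff depth d = V / A = 29.24 mm.
C = d / P = 29.24 / 47.2 = 0.62.

C ≈ 0.62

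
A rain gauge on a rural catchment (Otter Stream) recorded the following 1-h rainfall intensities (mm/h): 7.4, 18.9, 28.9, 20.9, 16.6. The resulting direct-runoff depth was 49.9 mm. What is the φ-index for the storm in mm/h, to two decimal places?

Only the 4 blocks with intensity above φ contribute runoff: 18.9, 28.9, 20.9, 16.6 mm/h.
Σ(I−φ)·Δt = d  ⇒  (18.9+28.9+20.9+16.6 − 4φ)·1 = 49.9
φ = (85.30 − 49.9/1) / 4 = 8.85 mm/h.

φ ≈ 8.85 mm/h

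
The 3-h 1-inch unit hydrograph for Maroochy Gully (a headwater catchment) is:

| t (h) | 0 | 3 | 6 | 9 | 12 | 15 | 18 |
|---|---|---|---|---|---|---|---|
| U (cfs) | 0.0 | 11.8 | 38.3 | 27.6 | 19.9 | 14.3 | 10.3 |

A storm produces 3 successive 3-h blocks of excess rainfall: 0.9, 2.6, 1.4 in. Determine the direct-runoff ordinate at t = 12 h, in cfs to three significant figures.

By discrete convolution, Q_j = Σ (P_i / 1 in) · U_{j−i}.
At t = 12 h (j=4): Q = (0.9/1)·19.9 + (2.6/1)·27.6 + (1.4/1)·38.3 = 143 cfs.

Q ≈ 143 cfs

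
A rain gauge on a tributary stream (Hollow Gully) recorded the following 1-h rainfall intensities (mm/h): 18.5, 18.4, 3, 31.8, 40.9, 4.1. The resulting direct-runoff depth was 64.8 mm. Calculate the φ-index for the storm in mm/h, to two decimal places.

φ ≈ 11.20 mm/h

Only the 4 blocks with intensity above φ contribute runoff: 18.5, 18.4, 31.8, 40.9 mm/h.
Σ(I−φ)·Δt = d  ⇒  (18.5+18.4+31.8+40.9 − 4φ)·1 = 64.8
φ = (109.6 − 64.8/1) / 4 = 11.20 mm/h.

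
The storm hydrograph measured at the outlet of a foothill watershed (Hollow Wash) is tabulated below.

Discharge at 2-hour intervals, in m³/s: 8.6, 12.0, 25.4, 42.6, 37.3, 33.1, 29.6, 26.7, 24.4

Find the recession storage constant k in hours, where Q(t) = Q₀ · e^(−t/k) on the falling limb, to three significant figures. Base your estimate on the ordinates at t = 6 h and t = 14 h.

On the falling limb, Q drops from 42.6 to 26.7 m³/s between t = 6 h and t = 14 h (Δt = 8 h).
k = −Δt / ln(Q₂/Q₁) = −8 / ln(26.7/42.6) = 17.1 h.

k ≈ 17.1 h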